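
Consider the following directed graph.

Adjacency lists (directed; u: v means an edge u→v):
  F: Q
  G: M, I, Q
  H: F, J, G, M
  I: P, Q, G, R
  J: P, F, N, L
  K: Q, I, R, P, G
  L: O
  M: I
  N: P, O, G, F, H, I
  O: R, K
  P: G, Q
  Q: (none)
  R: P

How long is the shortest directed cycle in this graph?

2

For each vertex v, BFS finds the shortest path from v back to v.
The shortest such closed walk is I → G → I, length 2.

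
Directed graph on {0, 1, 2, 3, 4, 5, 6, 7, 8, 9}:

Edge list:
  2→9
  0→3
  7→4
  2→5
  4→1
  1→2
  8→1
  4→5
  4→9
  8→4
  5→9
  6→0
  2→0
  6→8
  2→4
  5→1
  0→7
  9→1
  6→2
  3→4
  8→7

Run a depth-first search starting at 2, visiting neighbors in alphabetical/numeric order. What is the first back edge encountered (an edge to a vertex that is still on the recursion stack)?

1->2

DFS from 2 (visiting neighbors in alphabetical/numeric order); mark gray on enter, black on exit:
2 gray
  0 gray
    3 gray
      4 gray
        1 gray
          1→2: 2 is gray → back edge
First back edge: 1 → 2.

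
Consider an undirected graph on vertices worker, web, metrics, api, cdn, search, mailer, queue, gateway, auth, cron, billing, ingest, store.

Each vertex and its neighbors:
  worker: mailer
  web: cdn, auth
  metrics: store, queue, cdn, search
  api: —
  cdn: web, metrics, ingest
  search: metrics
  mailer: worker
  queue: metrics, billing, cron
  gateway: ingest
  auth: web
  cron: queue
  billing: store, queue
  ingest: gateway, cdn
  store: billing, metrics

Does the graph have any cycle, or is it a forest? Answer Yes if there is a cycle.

DFS, tracking each vertex's parent; an edge to a visited non-parent vertex closes a cycle.
Start from worker:
visit worker (parent –)
  visit mailer (parent worker)
    mailer–worker: parent, skip
visit web (parent –)
  visit cdn (parent web)
    cdn–web: parent, skip
    visit metrics (parent cdn)
      visit store (parent metrics)
        visit billing (parent store)
          billing–store: parent, skip
          visit queue (parent billing)
            queue–metrics: metrics visited and ≠ parent → cycle
Cycle: metrics – store – billing – queue – metrics.

Yes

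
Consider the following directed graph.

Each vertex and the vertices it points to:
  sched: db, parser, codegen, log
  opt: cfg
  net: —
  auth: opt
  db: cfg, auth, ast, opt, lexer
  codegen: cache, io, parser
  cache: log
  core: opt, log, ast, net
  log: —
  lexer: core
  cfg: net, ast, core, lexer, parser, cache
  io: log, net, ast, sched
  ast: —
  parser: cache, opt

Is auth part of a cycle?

No

auth lies on a cycle iff there is a path from auth back to itself.
Exploring from auth, it never reaches itself; equivalently, its strongly connected component is a singleton.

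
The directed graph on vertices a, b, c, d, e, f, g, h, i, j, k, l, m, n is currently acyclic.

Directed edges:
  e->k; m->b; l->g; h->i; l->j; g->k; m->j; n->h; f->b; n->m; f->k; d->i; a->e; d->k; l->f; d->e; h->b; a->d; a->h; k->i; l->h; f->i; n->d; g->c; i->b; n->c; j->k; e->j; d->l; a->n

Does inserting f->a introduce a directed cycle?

Yes

Adding f→a creates a cycle iff a can already reach f.
Path from a: a → d → l → f.
So a → … → f → a is a cycle.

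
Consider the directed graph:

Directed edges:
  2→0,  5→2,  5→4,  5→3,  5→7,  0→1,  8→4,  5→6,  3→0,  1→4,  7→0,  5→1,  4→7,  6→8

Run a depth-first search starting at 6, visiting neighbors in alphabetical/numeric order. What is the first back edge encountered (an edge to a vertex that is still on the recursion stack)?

DFS from 6 (visiting neighbors in alphabetical/numeric order); mark gray on enter, black on exit:
6 gray
  8 gray
    4 gray
      7 gray
        0 gray
          1 gray
            1→4: 4 is gray → back edge
First back edge: 1 → 4.

1→4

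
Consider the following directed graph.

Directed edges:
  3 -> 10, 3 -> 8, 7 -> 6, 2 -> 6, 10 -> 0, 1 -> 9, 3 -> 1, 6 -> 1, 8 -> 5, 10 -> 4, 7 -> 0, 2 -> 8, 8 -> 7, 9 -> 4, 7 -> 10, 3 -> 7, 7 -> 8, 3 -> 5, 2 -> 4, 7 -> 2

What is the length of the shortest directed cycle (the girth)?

2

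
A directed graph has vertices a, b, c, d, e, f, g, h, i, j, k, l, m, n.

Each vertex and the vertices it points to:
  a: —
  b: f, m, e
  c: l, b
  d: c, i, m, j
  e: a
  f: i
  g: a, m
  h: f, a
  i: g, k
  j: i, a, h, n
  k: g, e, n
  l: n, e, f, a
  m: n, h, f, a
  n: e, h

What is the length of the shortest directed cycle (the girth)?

4

For each vertex v, BFS finds the shortest path from v back to v.
The shortest such closed walk is i → g → m → f → i, length 4.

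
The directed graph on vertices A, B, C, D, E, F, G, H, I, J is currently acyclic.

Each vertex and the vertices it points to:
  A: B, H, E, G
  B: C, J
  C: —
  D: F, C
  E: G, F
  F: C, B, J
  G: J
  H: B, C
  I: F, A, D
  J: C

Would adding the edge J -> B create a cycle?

Yes

Adding J→B creates a cycle iff B can already reach J.
Path from B: B → J.
So B → … → J → B is a cycle.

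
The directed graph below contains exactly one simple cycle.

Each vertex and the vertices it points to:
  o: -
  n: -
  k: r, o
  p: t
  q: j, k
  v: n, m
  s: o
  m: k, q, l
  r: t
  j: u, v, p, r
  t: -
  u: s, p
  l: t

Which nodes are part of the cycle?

j, m, q, v

DFS with gray/black marking from j:
j gray
  u gray
    s gray
      o gray
      o black
    s black
    p gray
      t gray
      t black
    p black
  u black
  v gray
    n gray
    n black
    m gray
      k gray
        r gray
          r→t: t black — skip
        r black
        k→o: o black — skip
      k black
      q gray
        q→j: j is gray → back edge
Back edge closes the cycle j → v → m → q → j; its vertices are {j, m, q, v}.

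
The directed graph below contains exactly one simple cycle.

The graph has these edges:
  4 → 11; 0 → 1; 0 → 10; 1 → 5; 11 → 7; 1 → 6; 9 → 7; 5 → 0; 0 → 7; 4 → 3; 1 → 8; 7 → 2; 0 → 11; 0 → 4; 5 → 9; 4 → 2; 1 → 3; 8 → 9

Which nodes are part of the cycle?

0, 1, 5

DFS with gray/black marking from 5:
5 gray
  0 gray
    10 gray
    10 black
    11 gray
      7 gray
        2 gray
        2 black
      7 black
    11 black
    4 gray
      4→2: 2 black — skip
      3 gray
      3 black
      4→11: 11 black — skip
    4 black
    1 gray
      6 gray
      6 black
      1→3: 3 black — skip
      8 gray
        9 gray
          9→7: 7 black — skip
        9 black
      8 black
      1→5: 5 is gray → back edge
Back edge closes the cycle 5 → 0 → 1 → 5; its vertices are {0, 1, 5}.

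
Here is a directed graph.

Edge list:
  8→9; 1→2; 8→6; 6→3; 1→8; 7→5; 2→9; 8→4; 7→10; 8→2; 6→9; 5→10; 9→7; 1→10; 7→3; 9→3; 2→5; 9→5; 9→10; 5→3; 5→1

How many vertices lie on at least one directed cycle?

A vertex is on a directed cycle iff it belongs to a strongly connected component of size ≥ 2 (or has a self-loop).
The vertices on cycles are {1, 2, 5, 6, 7, 8, 9} — 7 in total.

7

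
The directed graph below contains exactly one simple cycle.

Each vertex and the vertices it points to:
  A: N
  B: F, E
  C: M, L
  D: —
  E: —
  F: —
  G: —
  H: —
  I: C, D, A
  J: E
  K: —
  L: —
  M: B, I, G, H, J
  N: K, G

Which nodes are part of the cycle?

C, I, M

DFS with gray/black marking from C:
C gray
  M gray
    B gray
      F gray
      F black
      E gray
      E black
    B black
    I gray
      I→C: C is gray → back edge
Back edge closes the cycle C → M → I → C; its vertices are {C, I, M}.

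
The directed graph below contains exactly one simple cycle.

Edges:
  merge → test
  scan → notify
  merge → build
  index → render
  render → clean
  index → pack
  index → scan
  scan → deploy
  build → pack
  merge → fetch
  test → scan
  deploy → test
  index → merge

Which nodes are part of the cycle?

scan, test, deploy

DFS with gray/black marking from test:
test gray
  scan gray
    notify gray
    notify black
    deploy gray
      deploy→test: test is gray → back edge
Back edge closes the cycle test → scan → deploy → test; its vertices are {scan, test, deploy}.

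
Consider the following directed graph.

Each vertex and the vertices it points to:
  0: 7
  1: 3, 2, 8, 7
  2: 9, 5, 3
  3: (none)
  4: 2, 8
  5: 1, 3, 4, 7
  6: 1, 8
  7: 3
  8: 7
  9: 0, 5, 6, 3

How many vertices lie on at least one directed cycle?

6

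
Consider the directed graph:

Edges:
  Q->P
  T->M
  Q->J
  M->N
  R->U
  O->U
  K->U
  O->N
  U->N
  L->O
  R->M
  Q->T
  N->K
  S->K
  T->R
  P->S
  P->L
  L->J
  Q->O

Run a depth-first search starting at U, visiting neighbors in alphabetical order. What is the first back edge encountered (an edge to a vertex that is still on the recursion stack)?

DFS from U (visiting neighbors in alphabetical order); mark gray on enter, black on exit:
U gray
  N gray
    K gray
      K→U: U is gray → back edge
First back edge: K → U.

K->U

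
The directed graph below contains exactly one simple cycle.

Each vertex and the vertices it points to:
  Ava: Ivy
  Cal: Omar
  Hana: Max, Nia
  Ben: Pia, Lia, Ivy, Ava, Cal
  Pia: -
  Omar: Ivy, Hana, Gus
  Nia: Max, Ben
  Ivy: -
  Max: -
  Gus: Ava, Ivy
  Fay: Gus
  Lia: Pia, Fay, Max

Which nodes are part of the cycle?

DFS with gray/black marking from Hana:
Hana gray
  Max gray
  Max black
  Nia gray
    Nia→Max: Max black — skip
    Ben gray
      Pia gray
      Pia black
      Lia gray
        Lia→Pia: Pia black — skip
        Fay gray
          Gus gray
            Ava gray
              Ivy gray
              Ivy black
            Ava black
            Gus→Ivy: Ivy black — skip
          Gus black
        Fay black
        Lia→Max: Max black — skip
      Lia black
      Ben→Ivy: Ivy black — skip
      Ben→Ava: Ava black — skip
      Cal gray
        Omar gray
          Omar→Ivy: Ivy black — skip
          Omar→Hana: Hana is gray → back edge
Back edge closes the cycle Hana → Nia → Ben → Cal → Omar → Hana; its vertices are {Ben, Cal, Nia, Hana, Omar}.

Ben, Cal, Nia, Hana, Omar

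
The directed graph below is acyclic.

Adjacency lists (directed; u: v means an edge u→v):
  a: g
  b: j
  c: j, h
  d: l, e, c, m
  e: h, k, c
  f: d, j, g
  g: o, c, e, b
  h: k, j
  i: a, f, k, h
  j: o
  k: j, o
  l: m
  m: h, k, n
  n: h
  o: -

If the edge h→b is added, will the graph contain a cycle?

No

Adding h→b creates a cycle iff b can already reach h.
Explore from b: no path reaches h. The graph stays acyclic.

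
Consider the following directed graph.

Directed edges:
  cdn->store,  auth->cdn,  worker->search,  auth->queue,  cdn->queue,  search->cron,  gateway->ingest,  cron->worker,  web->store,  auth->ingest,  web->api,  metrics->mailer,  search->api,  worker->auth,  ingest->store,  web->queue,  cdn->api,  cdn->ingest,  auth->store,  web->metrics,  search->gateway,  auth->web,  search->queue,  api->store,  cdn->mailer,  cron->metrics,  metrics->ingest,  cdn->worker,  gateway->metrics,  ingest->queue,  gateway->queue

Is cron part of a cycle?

cron is on a cycle iff cron can reach itself via ≥1 edge.
cron → worker → search → cron — yes.

Yes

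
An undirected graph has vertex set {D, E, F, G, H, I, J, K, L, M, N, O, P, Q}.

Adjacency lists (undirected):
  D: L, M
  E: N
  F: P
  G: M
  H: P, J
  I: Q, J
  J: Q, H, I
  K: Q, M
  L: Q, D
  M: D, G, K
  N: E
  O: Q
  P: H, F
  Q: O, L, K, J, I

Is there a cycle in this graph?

Yes

DFS, tracking each vertex's parent; an edge to a visited non-parent vertex closes a cycle.
Start from M:
visit M (parent –)
  visit D (parent M)
    visit L (parent D)
      visit Q (parent L)
        visit O (parent Q)
          O–Q: parent, skip
        Q–L: parent, skip
        visit K (parent Q)
          K–Q: parent, skip
          K–M: M visited and ≠ parent → cycle
Cycle: M – D – L – Q – K – M.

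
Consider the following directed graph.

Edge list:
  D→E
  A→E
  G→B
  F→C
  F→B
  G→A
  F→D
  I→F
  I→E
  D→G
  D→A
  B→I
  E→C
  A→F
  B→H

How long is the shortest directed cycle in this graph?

3

For each vertex v, BFS finds the shortest path from v back to v.
The shortest such closed walk is D → A → F → D, length 3.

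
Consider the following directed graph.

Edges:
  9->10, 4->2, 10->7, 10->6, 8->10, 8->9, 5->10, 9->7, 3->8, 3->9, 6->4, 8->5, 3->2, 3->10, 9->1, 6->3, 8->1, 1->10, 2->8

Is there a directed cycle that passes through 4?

4 is on a cycle iff 4 can reach itself via ≥1 edge.
4 → 2 → 8 → 10 → 6 → 4 — yes.

Yes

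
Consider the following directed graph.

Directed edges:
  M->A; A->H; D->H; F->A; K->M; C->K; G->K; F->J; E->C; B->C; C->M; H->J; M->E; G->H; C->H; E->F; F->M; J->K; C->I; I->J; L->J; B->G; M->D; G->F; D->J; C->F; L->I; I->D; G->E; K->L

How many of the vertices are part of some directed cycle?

11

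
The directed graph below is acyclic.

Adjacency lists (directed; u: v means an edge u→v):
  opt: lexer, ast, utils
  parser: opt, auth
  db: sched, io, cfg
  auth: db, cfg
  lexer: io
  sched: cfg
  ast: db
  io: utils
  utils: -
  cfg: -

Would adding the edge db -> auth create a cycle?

Adding db→auth creates a cycle iff auth can already reach db.
Path from auth: auth → db.
So auth → … → db → auth is a cycle.

Yes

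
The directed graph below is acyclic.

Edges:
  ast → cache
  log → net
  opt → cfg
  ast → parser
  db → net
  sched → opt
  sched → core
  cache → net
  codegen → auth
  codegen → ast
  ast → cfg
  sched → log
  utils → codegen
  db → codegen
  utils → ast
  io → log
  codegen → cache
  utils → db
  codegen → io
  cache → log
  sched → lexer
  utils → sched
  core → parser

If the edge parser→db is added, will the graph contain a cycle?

Yes

Adding parser→db creates a cycle iff db can already reach parser.
Path from db: db → codegen → ast → parser.
So db → … → parser → db is a cycle.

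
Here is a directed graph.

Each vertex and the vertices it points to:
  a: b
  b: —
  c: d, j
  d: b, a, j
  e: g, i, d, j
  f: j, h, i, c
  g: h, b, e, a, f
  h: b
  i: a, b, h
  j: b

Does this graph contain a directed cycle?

Yes

DFS with white/gray/black marking, starting from g:
g gray
  h gray
    b gray
    b black
  h black
  g→b: b black — skip
  e gray
    e→g: g is gray → back edge
Back edge found, so a cycle exists: g → e → g.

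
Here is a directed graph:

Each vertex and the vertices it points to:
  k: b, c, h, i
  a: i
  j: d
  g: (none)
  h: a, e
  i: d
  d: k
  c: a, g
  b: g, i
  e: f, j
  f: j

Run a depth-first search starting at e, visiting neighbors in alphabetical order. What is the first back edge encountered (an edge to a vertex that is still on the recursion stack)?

i→d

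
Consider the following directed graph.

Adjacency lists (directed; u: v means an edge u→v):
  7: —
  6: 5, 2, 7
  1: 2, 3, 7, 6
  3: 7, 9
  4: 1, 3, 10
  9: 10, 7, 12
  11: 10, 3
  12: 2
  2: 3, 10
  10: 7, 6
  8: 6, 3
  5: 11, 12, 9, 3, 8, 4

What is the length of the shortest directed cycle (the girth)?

3

For each vertex v, BFS finds the shortest path from v back to v.
The shortest such closed walk is 5 → 8 → 6 → 5, length 3.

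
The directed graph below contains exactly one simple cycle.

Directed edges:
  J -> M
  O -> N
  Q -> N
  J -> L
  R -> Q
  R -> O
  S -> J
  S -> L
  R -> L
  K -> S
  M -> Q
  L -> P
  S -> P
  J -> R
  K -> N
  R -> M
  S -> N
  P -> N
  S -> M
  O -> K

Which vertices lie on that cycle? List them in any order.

DFS with gray/black marking from K:
K gray
  N gray
  N black
  S gray
    S→N: N black — skip
    P gray
      P→N: N black — skip
    P black
    L gray
      L→P: P black — skip
    L black
    M gray
      Q gray
        Q→N: N black — skip
      Q black
    M black
    J gray
      J→L: L black — skip
      R gray
        R→Q: Q black — skip
        O gray
          O→K: K is gray → back edge
Back edge closes the cycle K → S → J → R → O → K; its vertices are {J, K, O, R, S}.

J, K, O, R, S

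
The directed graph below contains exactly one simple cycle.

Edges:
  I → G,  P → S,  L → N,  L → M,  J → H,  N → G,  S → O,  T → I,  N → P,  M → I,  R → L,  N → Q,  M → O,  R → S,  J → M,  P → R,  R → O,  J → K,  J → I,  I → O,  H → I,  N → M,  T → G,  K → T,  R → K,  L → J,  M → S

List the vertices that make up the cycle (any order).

DFS with gray/black marking from L:
L gray
  N gray
    G gray
    G black
    P gray
      S gray
        O gray
        O black
      S black
      R gray
        R→L: L is gray → back edge
Back edge closes the cycle L → N → P → R → L; its vertices are {L, N, P, R}.

L, N, P, R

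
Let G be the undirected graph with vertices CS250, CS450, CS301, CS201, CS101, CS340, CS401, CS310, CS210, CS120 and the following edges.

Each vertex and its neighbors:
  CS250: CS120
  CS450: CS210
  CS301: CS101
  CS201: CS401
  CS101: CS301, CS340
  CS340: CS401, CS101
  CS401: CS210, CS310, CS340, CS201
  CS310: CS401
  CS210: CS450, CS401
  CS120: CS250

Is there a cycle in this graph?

No

DFS, tracking each vertex's parent; an edge to a visited non-parent vertex closes a cycle.
Start from CS340:
visit CS340 (parent –)
  visit CS401 (parent CS340)
    visit CS210 (parent CS401)
      visit CS450 (parent CS210)
        CS450–CS210: parent, skip
      CS210–CS401: parent, skip
    visit CS310 (parent CS401)
      CS310–CS401: parent, skip
    CS401–CS340: parent, skip
    visit CS201 (parent CS401)
      CS201–CS401: parent, skip
  visit CS101 (parent CS340)
    visit CS301 (parent CS101)
      CS301–CS101: parent, skip
    CS101–CS340: parent, skip
visit CS250 (parent –)
  visit CS120 (parent CS250)
    CS120–CS250: parent, skip
No non-parent visited neighbor found — the graph is a forest.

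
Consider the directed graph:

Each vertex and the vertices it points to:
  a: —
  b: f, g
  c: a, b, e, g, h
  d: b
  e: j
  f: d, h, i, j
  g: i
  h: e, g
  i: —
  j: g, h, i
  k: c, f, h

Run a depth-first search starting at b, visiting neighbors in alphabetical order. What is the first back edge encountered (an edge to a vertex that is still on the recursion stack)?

d->b

DFS from b (visiting neighbors in alphabetical order); mark gray on enter, black on exit:
b gray
  f gray
    d gray
      d→b: b is gray → back edge
First back edge: d → b.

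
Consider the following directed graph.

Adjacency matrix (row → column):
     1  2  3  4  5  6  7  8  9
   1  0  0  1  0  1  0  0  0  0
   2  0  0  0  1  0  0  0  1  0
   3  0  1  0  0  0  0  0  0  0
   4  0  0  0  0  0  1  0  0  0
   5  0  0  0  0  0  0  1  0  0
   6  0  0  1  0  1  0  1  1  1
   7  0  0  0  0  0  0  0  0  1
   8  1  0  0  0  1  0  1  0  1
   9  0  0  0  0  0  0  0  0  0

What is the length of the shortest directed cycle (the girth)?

For each vertex v, BFS finds the shortest path from v back to v.
The shortest such closed walk is 3 → 2 → 4 → 6 → 3, length 4.

4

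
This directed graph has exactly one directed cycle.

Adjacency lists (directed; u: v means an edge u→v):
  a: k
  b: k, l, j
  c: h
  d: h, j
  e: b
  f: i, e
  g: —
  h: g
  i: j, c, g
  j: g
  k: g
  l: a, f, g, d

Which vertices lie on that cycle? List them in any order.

b, e, f, l

DFS with gray/black marking from l:
l gray
  a gray
    k gray
      g gray
      g black
    k black
  a black
  f gray
    i gray
      j gray
        j→g: g black — skip
      j black
      c gray
        h gray
          h→g: g black — skip
        h black
      c black
      i→g: g black — skip
    i black
    e gray
      b gray
        b→k: k black — skip
        b→l: l is gray → back edge
Back edge closes the cycle l → f → e → b → l; its vertices are {b, e, f, l}.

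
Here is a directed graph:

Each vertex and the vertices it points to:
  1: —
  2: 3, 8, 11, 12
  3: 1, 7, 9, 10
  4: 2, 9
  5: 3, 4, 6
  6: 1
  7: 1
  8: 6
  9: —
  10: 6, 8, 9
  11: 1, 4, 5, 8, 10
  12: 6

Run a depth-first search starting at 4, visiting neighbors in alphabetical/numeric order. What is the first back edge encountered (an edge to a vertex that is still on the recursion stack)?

DFS from 4 (visiting neighbors in alphabetical/numeric order); mark gray on enter, black on exit:
4 gray
  2 gray
    3 gray
      1 gray
      1 black
      7 gray
        7→1: 1 black — skip
      7 black
      9 gray
      9 black
      10 gray
        6 gray
          6→1: 1 black — skip
        6 black
        8 gray
          8→6: 6 black — skip
        8 black
        10→9: 9 black — skip
      10 black
    3 black
    2→8: 8 black — skip
    11 gray
      11→1: 1 black — skip
      11→4: 4 is gray → back edge
First back edge: 11 → 4.

11->4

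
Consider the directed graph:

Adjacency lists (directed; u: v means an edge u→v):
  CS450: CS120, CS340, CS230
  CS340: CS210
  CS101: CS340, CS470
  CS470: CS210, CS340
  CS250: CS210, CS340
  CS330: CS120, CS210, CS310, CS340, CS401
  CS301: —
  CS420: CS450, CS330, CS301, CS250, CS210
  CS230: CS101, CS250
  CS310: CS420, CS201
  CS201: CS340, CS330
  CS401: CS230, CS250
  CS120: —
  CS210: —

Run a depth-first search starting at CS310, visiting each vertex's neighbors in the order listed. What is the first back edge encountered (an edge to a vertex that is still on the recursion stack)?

DFS from CS310 (visiting each vertex's neighbors in the order listed); mark gray on enter, black on exit:
CS310 gray
  CS420 gray
    CS450 gray
      CS120 gray
      CS120 black
      CS340 gray
        CS210 gray
        CS210 black
      CS340 black
      CS230 gray
        CS101 gray
          CS101→CS340: CS340 black — skip
          CS470 gray
            CS470→CS210: CS210 black — skip
            CS470→CS340: CS340 black — skip
          CS470 black
        CS101 black
        CS250 gray
          CS250→CS210: CS210 black — skip
          CS250→CS340: CS340 black — skip
        CS250 black
      CS230 black
    CS450 black
    CS330 gray
      CS330→CS120: CS120 black — skip
      CS330→CS210: CS210 black — skip
      CS330→CS310: CS310 is gray → back edge
First back edge: CS330 → CS310.

CS330→CS310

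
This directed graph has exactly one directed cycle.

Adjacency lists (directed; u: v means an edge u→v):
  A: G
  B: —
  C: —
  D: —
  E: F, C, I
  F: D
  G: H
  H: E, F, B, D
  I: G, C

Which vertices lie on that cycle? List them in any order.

DFS with gray/black marking from G:
G gray
  H gray
    E gray
      F gray
        D gray
        D black
      F black
      C gray
      C black
      I gray
        I→G: G is gray → back edge
Back edge closes the cycle G → H → E → I → G; its vertices are {E, G, H, I}.

E, G, H, I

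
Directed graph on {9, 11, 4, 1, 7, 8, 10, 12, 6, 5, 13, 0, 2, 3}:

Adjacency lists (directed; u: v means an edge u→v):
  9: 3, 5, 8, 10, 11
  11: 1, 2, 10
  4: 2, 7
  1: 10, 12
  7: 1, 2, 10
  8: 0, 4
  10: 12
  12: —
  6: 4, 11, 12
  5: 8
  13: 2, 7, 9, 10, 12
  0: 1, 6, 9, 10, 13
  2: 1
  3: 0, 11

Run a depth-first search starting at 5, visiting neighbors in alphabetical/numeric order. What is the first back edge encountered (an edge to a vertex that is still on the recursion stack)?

3->0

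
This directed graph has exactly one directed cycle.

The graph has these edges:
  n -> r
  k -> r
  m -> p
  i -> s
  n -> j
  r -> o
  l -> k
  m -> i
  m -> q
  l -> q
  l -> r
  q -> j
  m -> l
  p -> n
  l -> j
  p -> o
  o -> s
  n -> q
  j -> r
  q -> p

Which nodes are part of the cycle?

n, p, q

DFS with gray/black marking from p:
p gray
  n gray
    q gray
      q→p: p is gray → back edge
Back edge closes the cycle p → n → q → p; its vertices are {n, p, q}.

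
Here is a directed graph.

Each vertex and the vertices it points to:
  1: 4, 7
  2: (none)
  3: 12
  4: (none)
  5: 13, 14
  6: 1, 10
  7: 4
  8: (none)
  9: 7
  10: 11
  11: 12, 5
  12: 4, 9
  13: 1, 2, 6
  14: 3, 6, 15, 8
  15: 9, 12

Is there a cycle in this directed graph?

DFS with white/gray/black marking, starting from 7:
7 gray
  4 gray
  4 black
7 black
1 gray
  1→4: 4 black — skip
  1→7: 7 black — skip
1 black
2 gray
2 black
3 gray
  12 gray
    12→4: 4 black — skip
    9 gray
      9→7: 7 black — skip
    9 black
  12 black
3 black
5 gray
  13 gray
    13→1: 1 black — skip
    13→2: 2 black — skip
    6 gray
      6→1: 1 black — skip
      10 gray
        11 gray
          11→12: 12 black — skip
          11→5: 5 is gray → back edge
Back edge found, so a cycle exists: 5 → 13 → 6 → 10 → 11 → 5.

Yes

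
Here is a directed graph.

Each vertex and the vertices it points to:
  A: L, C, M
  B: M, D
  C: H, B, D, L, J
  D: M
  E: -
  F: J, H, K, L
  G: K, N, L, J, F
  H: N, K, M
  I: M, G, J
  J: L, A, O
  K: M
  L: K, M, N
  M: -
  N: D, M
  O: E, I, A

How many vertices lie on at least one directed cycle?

7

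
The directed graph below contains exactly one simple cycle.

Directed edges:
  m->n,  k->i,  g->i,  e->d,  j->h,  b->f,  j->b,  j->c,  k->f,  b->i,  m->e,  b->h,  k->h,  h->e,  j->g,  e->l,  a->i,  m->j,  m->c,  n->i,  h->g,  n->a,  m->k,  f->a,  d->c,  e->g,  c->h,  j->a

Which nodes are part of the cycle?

DFS with gray/black marking from e:
e gray
  g gray
    i gray
    i black
  g black
  l gray
  l black
  d gray
    c gray
      h gray
        h→g: g black — skip
        h→e: e is gray → back edge
Back edge closes the cycle e → d → c → h → e; its vertices are {c, d, e, h}.

c, d, e, h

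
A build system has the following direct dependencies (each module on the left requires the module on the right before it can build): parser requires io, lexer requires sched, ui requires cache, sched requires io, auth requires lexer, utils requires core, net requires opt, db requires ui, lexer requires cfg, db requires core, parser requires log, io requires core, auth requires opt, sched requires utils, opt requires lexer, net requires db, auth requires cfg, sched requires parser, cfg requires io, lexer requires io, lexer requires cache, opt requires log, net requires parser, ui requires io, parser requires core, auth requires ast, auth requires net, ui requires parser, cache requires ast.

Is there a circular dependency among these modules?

DFS with white/gray/black marking, starting from utils:
utils gray
  core gray
  core black
utils black
lexer gray
  cfg gray
    io gray
      io→core: core black — skip
    io black
  cfg black
  cache gray
    ast gray
    ast black
  cache black
  lexer→io: io black — skip
  sched gray
    parser gray
      log gray
      log black
      parser→core: core black — skip
      parser→io: io black — skip
    parser black
    sched→io: io black — skip
    sched→utils: utils black — skip
  sched black
lexer black
net gray
  net→parser: parser black — skip
  opt gray
    opt→log: log black — skip
    opt→lexer: lexer black — skip
  opt black
  db gray
    ui gray
      ui→parser: parser black — skip
      ui→io: io black — skip
      ui→cache: cache black — skip
    ui black
    db→core: core black — skip
  db black
net black
auth gray
  auth→cfg: cfg black — skip
  auth→lexer: lexer black — skip
  auth→net: net black — skip
  auth→opt: opt black — skip
  auth→ast: ast black — skip
auth black
Every edge goes to a white or black vertex — no back edge, so the graph is acyclic.

No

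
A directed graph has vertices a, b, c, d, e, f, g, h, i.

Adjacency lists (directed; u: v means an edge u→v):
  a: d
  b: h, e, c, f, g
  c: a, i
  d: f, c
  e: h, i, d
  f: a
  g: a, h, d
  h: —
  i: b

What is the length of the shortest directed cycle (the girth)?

3

For each vertex v, BFS finds the shortest path from v back to v.
The shortest such closed walk is b → e → i → b, length 3.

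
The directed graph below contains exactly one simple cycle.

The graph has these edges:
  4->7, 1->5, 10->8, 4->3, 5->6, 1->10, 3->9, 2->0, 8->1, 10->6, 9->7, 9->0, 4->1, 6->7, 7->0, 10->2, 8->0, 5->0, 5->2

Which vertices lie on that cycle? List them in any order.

DFS with gray/black marking from 1:
1 gray
  10 gray
    6 gray
      7 gray
        0 gray
        0 black
      7 black
    6 black
    8 gray
      8→0: 0 black — skip
      8→1: 1 is gray → back edge
Back edge closes the cycle 1 → 10 → 8 → 1; its vertices are {1, 8, 10}.

1, 8, 10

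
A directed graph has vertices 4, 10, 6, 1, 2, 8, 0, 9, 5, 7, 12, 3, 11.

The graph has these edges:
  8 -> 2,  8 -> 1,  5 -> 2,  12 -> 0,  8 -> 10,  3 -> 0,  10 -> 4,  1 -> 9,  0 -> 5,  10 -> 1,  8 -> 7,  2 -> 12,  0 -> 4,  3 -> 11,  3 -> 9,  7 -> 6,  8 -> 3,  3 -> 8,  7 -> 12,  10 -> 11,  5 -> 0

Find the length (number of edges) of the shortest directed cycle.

2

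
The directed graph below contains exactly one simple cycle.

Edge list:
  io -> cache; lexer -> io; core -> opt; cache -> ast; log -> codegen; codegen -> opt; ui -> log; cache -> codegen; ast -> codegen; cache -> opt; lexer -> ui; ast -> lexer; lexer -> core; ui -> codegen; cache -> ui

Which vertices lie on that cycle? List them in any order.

DFS with gray/black marking from ast:
ast gray
  lexer gray
    ui gray
      codegen gray
        opt gray
        opt black
      codegen black
      log gray
        log→codegen: codegen black — skip
      log black
    ui black
    core gray
      core→opt: opt black — skip
    core black
    io gray
      cache gray
        cache→ui: ui black — skip
        cache→opt: opt black — skip
        cache→ast: ast is gray → back edge
Back edge closes the cycle ast → lexer → io → cache → ast; its vertices are {io, ast, cache, lexer}.

io, ast, cache, lexer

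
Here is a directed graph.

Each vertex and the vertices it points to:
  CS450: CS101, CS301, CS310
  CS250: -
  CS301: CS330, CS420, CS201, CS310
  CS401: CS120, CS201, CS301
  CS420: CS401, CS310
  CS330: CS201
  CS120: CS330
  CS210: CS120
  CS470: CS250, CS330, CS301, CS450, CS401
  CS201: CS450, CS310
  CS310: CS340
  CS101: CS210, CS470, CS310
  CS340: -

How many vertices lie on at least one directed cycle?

10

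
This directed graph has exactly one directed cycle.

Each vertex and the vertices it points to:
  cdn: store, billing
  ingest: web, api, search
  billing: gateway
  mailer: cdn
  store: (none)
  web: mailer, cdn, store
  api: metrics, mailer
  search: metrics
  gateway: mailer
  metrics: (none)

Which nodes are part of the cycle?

DFS with gray/black marking from cdn:
cdn gray
  store gray
  store black
  billing gray
    gateway gray
      mailer gray
        mailer→cdn: cdn is gray → back edge
Back edge closes the cycle cdn → billing → gateway → mailer → cdn; its vertices are {cdn, mailer, billing, gateway}.

cdn, mailer, billing, gateway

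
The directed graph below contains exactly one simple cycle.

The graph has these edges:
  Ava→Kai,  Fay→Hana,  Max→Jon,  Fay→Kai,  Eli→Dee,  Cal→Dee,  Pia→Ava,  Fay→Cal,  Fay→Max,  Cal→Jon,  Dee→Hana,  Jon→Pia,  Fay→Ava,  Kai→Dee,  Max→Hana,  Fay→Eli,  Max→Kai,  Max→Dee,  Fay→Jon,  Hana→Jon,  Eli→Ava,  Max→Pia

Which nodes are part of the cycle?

DFS with gray/black marking from Kai:
Kai gray
  Dee gray
    Hana gray
      Jon gray
        Pia gray
          Ava gray
            Ava→Kai: Kai is gray → back edge
Back edge closes the cycle Kai → Dee → Hana → Jon → Pia → Ava → Kai; its vertices are {Ava, Dee, Jon, Kai, Pia, Hana}.

Ava, Dee, Jon, Kai, Pia, Hana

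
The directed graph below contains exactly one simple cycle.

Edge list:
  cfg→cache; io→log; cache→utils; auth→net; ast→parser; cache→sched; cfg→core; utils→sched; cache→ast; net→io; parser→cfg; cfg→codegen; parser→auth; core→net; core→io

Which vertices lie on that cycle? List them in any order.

ast, cfg, cache, parser

DFS with gray/black marking from ast:
ast gray
  parser gray
    cfg gray
      codegen gray
      codegen black
      cache gray
        sched gray
        sched black
        cache→ast: ast is gray → back edge
Back edge closes the cycle ast → parser → cfg → cache → ast; its vertices are {ast, cfg, cache, parser}.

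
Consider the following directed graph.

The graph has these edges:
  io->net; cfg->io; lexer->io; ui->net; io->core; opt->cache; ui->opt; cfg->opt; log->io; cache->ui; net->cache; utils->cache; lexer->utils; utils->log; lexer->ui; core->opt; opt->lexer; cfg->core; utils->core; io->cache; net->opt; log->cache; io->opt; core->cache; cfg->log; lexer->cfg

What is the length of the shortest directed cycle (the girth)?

3

For each vertex v, BFS finds the shortest path from v back to v.
The shortest such closed walk is lexer → ui → opt → lexer, length 3.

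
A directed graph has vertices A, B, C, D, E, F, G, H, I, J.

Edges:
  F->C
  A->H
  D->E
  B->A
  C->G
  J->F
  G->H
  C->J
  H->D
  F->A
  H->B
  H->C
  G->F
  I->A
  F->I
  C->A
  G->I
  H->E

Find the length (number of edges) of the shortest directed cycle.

For each vertex v, BFS finds the shortest path from v back to v.
The shortest such closed walk is H → B → A → H, length 3.

3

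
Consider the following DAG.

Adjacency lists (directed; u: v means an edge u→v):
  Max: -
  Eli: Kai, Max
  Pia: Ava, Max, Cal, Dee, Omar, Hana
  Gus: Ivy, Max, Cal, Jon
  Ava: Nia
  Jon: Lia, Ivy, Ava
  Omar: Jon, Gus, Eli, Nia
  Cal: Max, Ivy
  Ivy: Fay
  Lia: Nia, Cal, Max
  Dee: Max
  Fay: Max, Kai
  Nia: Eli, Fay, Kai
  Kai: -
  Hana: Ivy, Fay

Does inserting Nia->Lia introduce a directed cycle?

Yes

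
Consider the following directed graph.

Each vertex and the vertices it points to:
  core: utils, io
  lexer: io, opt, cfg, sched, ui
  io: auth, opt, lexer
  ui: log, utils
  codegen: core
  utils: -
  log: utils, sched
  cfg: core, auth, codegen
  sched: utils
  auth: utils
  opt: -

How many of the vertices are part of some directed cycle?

5

A vertex is on a directed cycle iff it belongs to a strongly connected component of size ≥ 2 (or has a self-loop).
The vertices on cycles are {io, cfg, core, lexer, codegen} — 5 in total.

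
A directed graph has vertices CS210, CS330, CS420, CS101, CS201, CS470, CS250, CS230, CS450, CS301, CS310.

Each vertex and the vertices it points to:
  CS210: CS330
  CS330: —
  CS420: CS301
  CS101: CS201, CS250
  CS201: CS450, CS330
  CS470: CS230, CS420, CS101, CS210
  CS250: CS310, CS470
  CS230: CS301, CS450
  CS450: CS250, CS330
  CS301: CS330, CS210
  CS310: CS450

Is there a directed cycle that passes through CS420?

No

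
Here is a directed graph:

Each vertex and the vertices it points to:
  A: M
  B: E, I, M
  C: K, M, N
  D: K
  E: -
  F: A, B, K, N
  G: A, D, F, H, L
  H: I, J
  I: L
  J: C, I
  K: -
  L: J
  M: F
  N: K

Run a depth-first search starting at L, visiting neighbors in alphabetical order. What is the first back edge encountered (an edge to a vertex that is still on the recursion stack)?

A→M

DFS from L (visiting neighbors in alphabetical order); mark gray on enter, black on exit:
L gray
  J gray
    C gray
      K gray
      K black
      M gray
        F gray
          A gray
            A→M: M is gray → back edge
First back edge: A → M.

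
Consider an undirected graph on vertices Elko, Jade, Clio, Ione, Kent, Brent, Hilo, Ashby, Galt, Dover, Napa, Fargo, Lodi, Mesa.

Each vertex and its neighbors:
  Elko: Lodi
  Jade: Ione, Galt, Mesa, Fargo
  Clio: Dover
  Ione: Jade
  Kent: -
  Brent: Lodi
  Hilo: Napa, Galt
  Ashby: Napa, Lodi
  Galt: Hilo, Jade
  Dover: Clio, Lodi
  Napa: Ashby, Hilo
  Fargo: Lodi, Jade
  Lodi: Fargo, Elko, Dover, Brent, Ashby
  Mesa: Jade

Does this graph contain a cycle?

DFS, tracking each vertex's parent; an edge to a visited non-parent vertex closes a cycle.
Start from Kent:
visit Kent (parent –)
visit Elko (parent –)
  visit Lodi (parent Elko)
    visit Fargo (parent Lodi)
      Fargo–Lodi: parent, skip
      visit Jade (parent Fargo)
        visit Ione (parent Jade)
          Ione–Jade: parent, skip
        visit Galt (parent Jade)
          visit Hilo (parent Galt)
            visit Napa (parent Hilo)
              visit Ashby (parent Napa)
                Ashby–Napa: parent, skip
                Ashby–Lodi: Lodi visited and ≠ parent → cycle
Cycle: Lodi – Fargo – Jade – Galt – Hilo – Napa – Ashby – Lodi.

Yes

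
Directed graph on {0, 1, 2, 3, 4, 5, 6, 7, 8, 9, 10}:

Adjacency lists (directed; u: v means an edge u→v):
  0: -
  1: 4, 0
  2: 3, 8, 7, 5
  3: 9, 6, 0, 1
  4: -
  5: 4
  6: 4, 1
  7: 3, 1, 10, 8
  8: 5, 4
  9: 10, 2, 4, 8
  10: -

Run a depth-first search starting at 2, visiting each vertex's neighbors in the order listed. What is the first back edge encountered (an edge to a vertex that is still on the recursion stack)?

9->2

DFS from 2 (visiting each vertex's neighbors in the order listed); mark gray on enter, black on exit:
2 gray
  3 gray
    9 gray
      10 gray
      10 black
      9→2: 2 is gray → back edge
First back edge: 9 → 2.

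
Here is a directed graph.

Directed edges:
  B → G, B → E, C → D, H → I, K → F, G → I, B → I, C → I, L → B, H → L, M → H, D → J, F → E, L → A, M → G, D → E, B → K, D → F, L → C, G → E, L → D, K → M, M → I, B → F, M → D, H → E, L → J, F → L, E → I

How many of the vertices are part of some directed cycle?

8

A vertex is on a directed cycle iff it belongs to a strongly connected component of size ≥ 2 (or has a self-loop).
The vertices on cycles are {B, C, D, F, H, K, L, M} — 8 in total.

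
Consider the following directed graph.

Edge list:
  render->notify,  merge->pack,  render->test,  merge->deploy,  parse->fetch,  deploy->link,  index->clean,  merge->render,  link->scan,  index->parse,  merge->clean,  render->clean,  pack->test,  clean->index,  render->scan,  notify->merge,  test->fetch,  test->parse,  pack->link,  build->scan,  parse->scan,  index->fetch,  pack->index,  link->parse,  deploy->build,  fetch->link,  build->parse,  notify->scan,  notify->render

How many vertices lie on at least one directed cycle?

8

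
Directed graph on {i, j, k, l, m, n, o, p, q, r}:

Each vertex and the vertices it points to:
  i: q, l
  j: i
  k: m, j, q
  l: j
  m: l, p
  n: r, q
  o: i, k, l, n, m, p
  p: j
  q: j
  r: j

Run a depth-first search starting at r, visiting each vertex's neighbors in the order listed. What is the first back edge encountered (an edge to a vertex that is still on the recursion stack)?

q->j

DFS from r (visiting each vertex's neighbors in the order listed); mark gray on enter, black on exit:
r gray
  j gray
    i gray
      q gray
        q→j: j is gray → back edge
First back edge: q → j.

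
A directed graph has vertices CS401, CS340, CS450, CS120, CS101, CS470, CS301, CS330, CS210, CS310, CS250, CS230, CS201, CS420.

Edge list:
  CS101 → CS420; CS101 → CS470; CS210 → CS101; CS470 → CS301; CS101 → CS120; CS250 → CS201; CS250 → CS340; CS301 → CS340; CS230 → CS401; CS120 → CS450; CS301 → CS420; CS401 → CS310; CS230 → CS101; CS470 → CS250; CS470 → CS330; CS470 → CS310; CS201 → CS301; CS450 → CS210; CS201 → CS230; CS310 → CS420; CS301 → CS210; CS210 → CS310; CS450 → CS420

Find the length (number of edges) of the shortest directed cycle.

4

For each vertex v, BFS finds the shortest path from v back to v.
The shortest such closed walk is CS101 → CS470 → CS301 → CS210 → CS101, length 4.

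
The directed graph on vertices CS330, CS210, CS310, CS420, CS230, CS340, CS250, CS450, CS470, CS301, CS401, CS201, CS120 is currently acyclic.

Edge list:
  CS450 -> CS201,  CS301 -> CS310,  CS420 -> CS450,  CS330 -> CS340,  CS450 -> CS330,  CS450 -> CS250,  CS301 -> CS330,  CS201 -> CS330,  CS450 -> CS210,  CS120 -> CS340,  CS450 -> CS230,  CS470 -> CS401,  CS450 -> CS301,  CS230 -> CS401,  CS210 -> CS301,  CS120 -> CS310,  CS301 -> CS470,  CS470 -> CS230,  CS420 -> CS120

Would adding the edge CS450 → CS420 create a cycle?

Yes

Adding CS450→CS420 creates a cycle iff CS420 can already reach CS450.
Path from CS420: CS420 → CS450.
So CS420 → … → CS450 → CS420 is a cycle.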